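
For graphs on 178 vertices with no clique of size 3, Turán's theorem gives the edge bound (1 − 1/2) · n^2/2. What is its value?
Turán density bound = (1/2) · 178^2/2 = 7921

Turán's theorem: ex(n, K_{r+1}) is achieved by the complete r-partite Turán graph T(n, r) with parts as balanced as possible, and is at most (1 − 1/r) · n^2/2. For r = 2, n = 178: the density bound is (1/2) · 31684/2 = 7921. Since 2 ∣ 178, the Turán graph T(178, 2) has parts of equal size 89, and its edge count e(T(178, 2)) = 7921 attains the density bound exactly.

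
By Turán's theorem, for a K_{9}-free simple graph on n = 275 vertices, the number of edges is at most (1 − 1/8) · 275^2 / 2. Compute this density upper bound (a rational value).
Turán density bound = (7/8) · 275^2/2 = 529375/16 ≈ 33085.9375

Turán's theorem: ex(n, K_{r+1}) is achieved by the complete r-partite Turán graph T(n, r) with parts as balanced as possible, and is at most (1 − 1/r) · n^2/2. For r = 8, n = 275: the density bound is (7/8) · 75625/2 = 529375/16 ≈ 33085.9375. The integer-valued extremum is e(T(275, 8)) = 33085, which is strictly less than the density bound 529375/16 since 8 ∤ 275 (the parts of T(275, 8) cannot all be equal).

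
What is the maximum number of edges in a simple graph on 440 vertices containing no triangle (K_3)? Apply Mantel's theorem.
ex(440, K_3) = ⌊440^2/4⌋ = 48400

Mantel (1907): a triangle-free graph on n vertices has at most ⌊n^2/4⌋ edges, with equality for the complete bipartite graph K_{⌊n/2⌋, ⌈n/2⌉}. For n = 440: ⌊440^2/4⌋ = ⌊193600/4⌋ = 48400. The extremal graph is K_{220, 220}, which has 220·220 = 48400 edges.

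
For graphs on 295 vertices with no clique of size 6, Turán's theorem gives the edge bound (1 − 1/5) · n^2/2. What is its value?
Turán density bound = (4/5) · 295^2/2 = 34810

Turán's theorem: ex(n, K_{r+1}) is achieved by the complete r-partite Turán graph T(n, r) with parts as balanced as possible, and is at most (1 − 1/r) · n^2/2. For r = 5, n = 295: the density bound is (4/5) · 87025/2 = 34810. Since 5 ∣ 295, the Turán graph T(295, 5) has parts of equal size 59, and its edge count e(T(295, 5)) = 34810 attains the density bound exactly.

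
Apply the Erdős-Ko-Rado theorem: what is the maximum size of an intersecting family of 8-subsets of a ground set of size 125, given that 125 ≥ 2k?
max |F| = C(124, 7) = 75275158024

Erdős-Ko-Rado (1961): when n ≥ 2k, max |F| = C(n−1, k−1). The bound is attained by the star {A : i ∈ A} for any fixed i ∈ [n]. Here C(125−1, 8−1) = C(124, 7) = 75275158024.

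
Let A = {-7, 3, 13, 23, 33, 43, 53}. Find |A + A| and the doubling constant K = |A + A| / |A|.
K = |A + A| / |A| = 13/7

Enumerate A + A = {a + b : a, b ∈ A}. With |A| = 7, there are |A|^2 = 49 ordered sum pairs; collecting distinct values, A + A = {-14, -4, 6, 16, 26, 36, 46, 56, 66, 76, 86, 96, 106}, so |A + A| = 13. Thus K = 13/7. Here |A + A| = 2|A| − 1 = 13, the minimum possible — so K = 13/7 is minimal, which holds iff A is an arithmetic progression.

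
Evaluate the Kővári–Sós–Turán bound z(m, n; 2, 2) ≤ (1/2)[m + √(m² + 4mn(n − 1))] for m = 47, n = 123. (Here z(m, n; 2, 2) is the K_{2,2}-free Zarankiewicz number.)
z(47, 123; 2, 2) ≤ (1/2)[47 + √(47² + 4·47·123·122)] = (1/2)[47 + √2823337] = 863.6394

Kővári–Sós–Turán: let r_1, ..., r_47 be the row sums and z = Σ r_i the total number of 1s. Each pair of columns can share at most one row with both entries 1 (else a 2×2 all-ones block appears), so Σ_i C(r_i, 2) ≤ C(123, 2) = 7503. By convexity Σ_i C(r_i, 2) ≥ 47·C(z/47, 2) = z(z − 47)/(2·47), giving z² − 47z − 47·123·122 ≤ 0 and hence z ≤ (1/2)[47 + √(2209 + 4·705282)] = (1/2)[47 + √2823337] ≈ (1/2)(47 + 1680.2788) = 863.6394.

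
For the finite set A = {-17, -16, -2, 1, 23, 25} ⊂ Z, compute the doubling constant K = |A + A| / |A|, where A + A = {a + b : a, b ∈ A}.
K = |A + A| / |A| = 21/6 = 7/2

Enumerate A + A = {a + b : a, b ∈ A}. With |A| = 6, there are |A|^2 = 36 ordered sum pairs; collecting distinct values, A + A = {-34, -33, -32, -19, -18, -16, -15, -4, -1, 2, 6, 7, 8, 9, 21, 23, 24, 26, 46, 48, 50}, so |A + A| = 21. Thus K = 21/6 = 7/2. For comparison, the minimum possible |A + A| over all 6-element sets is 2·6 − 1 = 11 (so min K = 11/6), attained only by arithmetic progressions.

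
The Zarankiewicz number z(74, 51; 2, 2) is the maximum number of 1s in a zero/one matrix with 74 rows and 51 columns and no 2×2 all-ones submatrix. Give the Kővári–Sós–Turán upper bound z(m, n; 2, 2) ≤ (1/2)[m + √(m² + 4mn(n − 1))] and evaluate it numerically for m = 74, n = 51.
z(74, 51; 2, 2) ≤ (1/2)[74 + √(74² + 4·74·51·50)] = (1/2)[74 + √760276] = 472.969

Kővári–Sós–Turán: let r_1, ..., r_74 be the row sums and z = Σ r_i the total number of 1s. Each pair of columns can share at most one row with both entries 1 (else a 2×2 all-ones block appears), so Σ_i C(r_i, 2) ≤ C(51, 2) = 1275. By convexity Σ_i C(r_i, 2) ≥ 74·C(z/74, 2) = z(z − 74)/(2·74), giving z² − 74z − 74·51·50 ≤ 0 and hence z ≤ (1/2)[74 + √(5476 + 4·188700)] = (1/2)[74 + √760276] ≈ (1/2)(74 + 871.9381) = 472.969.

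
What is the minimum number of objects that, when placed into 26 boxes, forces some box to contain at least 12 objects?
n = (12 − 1)·26 + 1 = 287

By the generalised pigeonhole principle, to guarantee some box contains ≥ r objects we need more than (r − 1) · k objects total. Threshold: n = (r − 1) · k + 1. With r = 12 and k = 26: n = 11 · 26 + 1 = 286 + 1 = 287. For n = 286 = 11 · 26, we can put exactly 11 objects in every box, avoiding 12 in any single one — so 287 is tight.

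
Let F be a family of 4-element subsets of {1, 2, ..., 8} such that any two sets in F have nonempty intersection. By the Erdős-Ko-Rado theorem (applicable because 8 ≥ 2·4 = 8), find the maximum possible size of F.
max |F| = C(7, 3) = 35

Erdős-Ko-Rado (1961): when n ≥ 2k, max |F| = C(n−1, k−1). The bound is attained by the star {A : i ∈ A} for any fixed i ∈ [n]. Here C(8−1, 4−1) = C(7, 3) = 35.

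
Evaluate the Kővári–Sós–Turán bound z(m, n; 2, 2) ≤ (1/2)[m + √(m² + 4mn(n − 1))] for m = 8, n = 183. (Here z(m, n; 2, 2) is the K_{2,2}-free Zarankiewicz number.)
z(8, 183; 2, 2) ≤ (1/2)[8 + √(8² + 4·8·183·182)] = (1/2)[8 + √1065856] = 520.2015

Kővári–Sós–Turán: let r_1, ..., r_8 be the row sums and z = Σ r_i the total number of 1s. Each pair of columns can share at most one row with both entries 1 (else a 2×2 all-ones block appears), so Σ_i C(r_i, 2) ≤ C(183, 2) = 16653. By convexity Σ_i C(r_i, 2) ≥ 8·C(z/8, 2) = z(z − 8)/(2·8), giving z² − 8z − 8·183·182 ≤ 0 and hence z ≤ (1/2)[8 + √(64 + 4·266448)] = (1/2)[8 + √1065856] ≈ (1/2)(8 + 1032.403) = 520.2015.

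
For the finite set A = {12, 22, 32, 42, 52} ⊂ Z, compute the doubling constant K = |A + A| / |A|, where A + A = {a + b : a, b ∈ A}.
K = |A + A| / |A| = 9/5

Enumerate A + A = {a + b : a, b ∈ A}. With |A| = 5, there are |A|^2 = 25 ordered sum pairs; collecting distinct values, A + A = {24, 34, 44, 54, 64, 74, 84, 94, 104}, so |A + A| = 9. Thus K = 9/5. Here |A + A| = 2|A| − 1 = 9, the minimum possible — so K = 9/5 is minimal, which holds iff A is an arithmetic progression.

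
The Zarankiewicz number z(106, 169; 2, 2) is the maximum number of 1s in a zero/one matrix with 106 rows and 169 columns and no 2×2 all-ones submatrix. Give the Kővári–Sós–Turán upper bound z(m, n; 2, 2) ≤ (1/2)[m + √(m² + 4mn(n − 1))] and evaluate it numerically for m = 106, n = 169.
z(106, 169; 2, 2) ≤ (1/2)[106 + √(106² + 4·106·169·168)] = (1/2)[106 + √12049444] = 1788.6155

Kővári–Sós–Turán: let r_1, ..., r_106 be the row sums and z = Σ r_i the total number of 1s. Each pair of columns can share at most one row with both entries 1 (else a 2×2 all-ones block appears), so Σ_i C(r_i, 2) ≤ C(169, 2) = 14196. By convexity Σ_i C(r_i, 2) ≥ 106·C(z/106, 2) = z(z − 106)/(2·106), giving z² − 106z − 106·169·168 ≤ 0 and hence z ≤ (1/2)[106 + √(11236 + 4·3009552)] = (1/2)[106 + √12049444] ≈ (1/2)(106 + 3471.2309) = 1788.6155.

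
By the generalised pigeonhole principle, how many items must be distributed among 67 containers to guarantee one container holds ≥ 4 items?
n = (4 − 1)·67 + 1 = 202

By the generalised pigeonhole principle, to guarantee some box contains ≥ r objects we need more than (r − 1) · k objects total. Threshold: n = (r − 1) · k + 1. With r = 4 and k = 67: n = 3 · 67 + 1 = 201 + 1 = 202. For n = 201 = 3 · 67, we can put exactly 3 objects in every box, avoiding 4 in any single one — so 202 is tight.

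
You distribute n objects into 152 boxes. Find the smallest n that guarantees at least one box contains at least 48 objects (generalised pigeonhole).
n = (48 − 1)·152 + 1 = 7145

By the generalised pigeonhole principle, to guarantee some box contains ≥ r objects we need more than (r − 1) · k objects total. Threshold: n = (r − 1) · k + 1. With r = 48 and k = 152: n = 47 · 152 + 1 = 7144 + 1 = 7145. For n = 7144 = 47 · 152, we can put exactly 47 objects in every box, avoiding 48 in any single one — so 7145 is tight.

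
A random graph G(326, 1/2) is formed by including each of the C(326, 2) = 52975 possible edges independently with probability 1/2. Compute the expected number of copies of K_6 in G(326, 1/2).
E[# K_6] = C(326, 6) · (1/2)^C(6, 2) = 1591757486865 / 2^15 ≈ 48576583.461456

For each 6-subset S of vertices (there are C(326, 6) = 1591757486865 such S), let X_S = 1 if S induces a K_6 (all C(6, 2) = 15 edges present). Then P(X_S = 1) = (1/2)^15 = 1/32768. By linearity of expectation, E[# K_6] = C(326, 6) · (1/2)^15 = 1591757486865 / 32768 ≈ 48576583.461456.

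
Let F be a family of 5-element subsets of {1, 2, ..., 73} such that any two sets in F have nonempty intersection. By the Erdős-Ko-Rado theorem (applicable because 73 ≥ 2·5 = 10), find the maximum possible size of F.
max |F| = C(72, 4) = 1028790

The Erdős-Ko-Rado theorem states: for n ≥ 2k, an intersecting family of k-subsets of an n-element set has size at most C(n − 1, k − 1), with equality for 'star' families {A ⊆ [n] : |A| = k, i ∈ A} (fix an element i). For n = 73, k = 5: C(72, 4) = 1028790.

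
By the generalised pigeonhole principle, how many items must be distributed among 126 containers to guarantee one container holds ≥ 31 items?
n = (31 − 1)·126 + 1 = 3781

By the generalised pigeonhole principle, to guarantee some box contains ≥ r objects we need more than (r − 1) · k objects total. Threshold: n = (r − 1) · k + 1. With r = 31 and k = 126: n = 30 · 126 + 1 = 3780 + 1 = 3781. For n = 3780 = 30 · 126, we can put exactly 30 objects in every box, avoiding 31 in any single one — so 3781 is tight.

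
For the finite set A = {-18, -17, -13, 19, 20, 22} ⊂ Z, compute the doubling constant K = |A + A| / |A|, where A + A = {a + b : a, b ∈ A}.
K = |A + A| / |A| = 20/6 = 10/3

Enumerate A + A = {a + b : a, b ∈ A}. With |A| = 6, there are |A|^2 = 36 ordered sum pairs; collecting distinct values, A + A = {-36, -35, -34, -31, -30, -26, 1, 2, 3, 4, 5, 6, 7, 9, 38, 39, 40, 41, 42, 44}, so |A + A| = 20. Thus K = 20/6 = 10/3. For comparison, the minimum possible |A + A| over all 6-element sets is 2·6 − 1 = 11 (so min K = 11/6), attained only by arithmetic progressions.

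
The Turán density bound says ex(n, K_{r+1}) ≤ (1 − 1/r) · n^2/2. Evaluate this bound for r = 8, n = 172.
Turán density bound = (7/8) · 172^2/2 = 12943

Turán's theorem: ex(n, K_{r+1}) is achieved by the complete r-partite Turán graph T(n, r) with parts as balanced as possible, and is at most (1 − 1/r) · n^2/2. For r = 8, n = 172: the density bound is (7/8) · 29584/2 = 12943. The integer-valued extremum is e(T(172, 8)) = 12942, which is strictly less than the density bound 12943 since 8 ∤ 172 (the parts of T(172, 8) cannot all be equal).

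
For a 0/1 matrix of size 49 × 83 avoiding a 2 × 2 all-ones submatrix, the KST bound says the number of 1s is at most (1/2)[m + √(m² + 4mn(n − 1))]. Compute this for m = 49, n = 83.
z(49, 83; 2, 2) ≤ (1/2)[49 + √(49² + 4·49·83·82)] = (1/2)[49 + √1336377] = 602.5089

Kővári–Sós–Turán: let r_1, ..., r_49 be the row sums and z = Σ r_i the total number of 1s. Each pair of columns can share at most one row with both entries 1 (else a 2×2 all-ones block appears), so Σ_i C(r_i, 2) ≤ C(83, 2) = 3403. By convexity Σ_i C(r_i, 2) ≥ 49·C(z/49, 2) = z(z − 49)/(2·49), giving z² − 49z − 49·83·82 ≤ 0 and hence z ≤ (1/2)[49 + √(2401 + 4·333494)] = (1/2)[49 + √1336377] ≈ (1/2)(49 + 1156.0177) = 602.5089.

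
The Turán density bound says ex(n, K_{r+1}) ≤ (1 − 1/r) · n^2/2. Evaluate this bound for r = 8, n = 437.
Turán density bound = (7/8) · 437^2/2 = 1336783/16 ≈ 83548.9375

Turán's theorem: ex(n, K_{r+1}) is achieved by the complete r-partite Turán graph T(n, r) with parts as balanced as possible, and is at most (1 − 1/r) · n^2/2. For r = 8, n = 437: the density bound is (7/8) · 190969/2 = 1336783/16 ≈ 83548.9375. The integer-valued extremum is e(T(437, 8)) = 83548, which is strictly less than the density bound 1336783/16 since 8 ∤ 437 (the parts of T(437, 8) cannot all be equal).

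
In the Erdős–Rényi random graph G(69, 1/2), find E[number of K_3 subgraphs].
E[# K_3] = C(69, 3) · (1/2)^C(3, 2) = 52394 / 2^3 = 26197/4 = 6549.25

For each 3-subset S of vertices (there are C(69, 3) = 52394 such S), let X_S = 1 if S induces a K_3 (all C(3, 2) = 3 edges present). Then P(X_S = 1) = (1/2)^3 = 1/8. By linearity of expectation, E[# K_3] = C(69, 3) · (1/2)^3 = 52394 / 8 = 26197/4 = 6549.25.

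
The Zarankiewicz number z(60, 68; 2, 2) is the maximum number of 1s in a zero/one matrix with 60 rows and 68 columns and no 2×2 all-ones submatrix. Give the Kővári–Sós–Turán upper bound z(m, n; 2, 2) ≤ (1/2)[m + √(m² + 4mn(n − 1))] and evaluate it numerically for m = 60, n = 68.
z(60, 68; 2, 2) ≤ (1/2)[60 + √(60² + 4·60·68·67)] = (1/2)[60 + √1097040] = 553.6984

Kővári–Sós–Turán: let r_1, ..., r_60 be the row sums and z = Σ r_i the total number of 1s. Each pair of columns can share at most one row with both entries 1 (else a 2×2 all-ones block appears), so Σ_i C(r_i, 2) ≤ C(68, 2) = 2278. By convexity Σ_i C(r_i, 2) ≥ 60·C(z/60, 2) = z(z − 60)/(2·60), giving z² − 60z − 60·68·67 ≤ 0 and hence z ≤ (1/2)[60 + √(3600 + 4·273360)] = (1/2)[60 + √1097040] ≈ (1/2)(60 + 1047.3968) = 553.6984.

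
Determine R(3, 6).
R(3, 6) = 18

Lower bound: an explicit 2-colouring of K_{17} (typically a Paley-type or other structured construction) avoids a red K_3 and a blue K_6, showing R(3, 6) > 17.
Upper bound: the simple Erdős–Szekeres recurrence only gives R(3, 6) ≤ 20; the tight bound R(3, 6) ≤ 18 requires a sharper case analysis (or computer search) of 2-colourings of K_{18}.
Hence R(3, 6) = 18.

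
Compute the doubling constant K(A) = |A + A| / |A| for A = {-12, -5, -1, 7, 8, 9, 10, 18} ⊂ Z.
K = |A + A| / |A| = 30/8 = 15/4

Enumerate A + A = {a + b : a, b ∈ A}. With |A| = 8, there are |A|^2 = 64 ordered sum pairs; collecting distinct values, A + A = {-24, -17, -13, -10, -6, -5, -4, -3, -2, 2, 3, 4, 5, 6, 7, 8, 9, 13, 14, 15, 16, 17, 18, 19, 20, 25, 26, 27, 28, 36}, so |A + A| = 30. Thus K = 30/8 = 15/4. For comparison, the minimum possible |A + A| over all 8-element sets is 2·8 − 1 = 15 (so min K = 15/8), attained only by arithmetic progressions.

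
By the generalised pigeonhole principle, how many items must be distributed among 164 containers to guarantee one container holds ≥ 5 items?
n = (5 − 1)·164 + 1 = 657

By the generalised pigeonhole principle, to guarantee some box contains ≥ r objects we need more than (r − 1) · k objects total. Threshold: n = (r − 1) · k + 1. With r = 5 and k = 164: n = 4 · 164 + 1 = 656 + 1 = 657. For n = 656 = 4 · 164, we can put exactly 4 objects in every box, avoiding 5 in any single one — so 657 is tight.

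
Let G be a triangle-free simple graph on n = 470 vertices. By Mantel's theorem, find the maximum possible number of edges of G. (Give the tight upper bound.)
ex(470, K_3) = ⌊470^2/4⌋ = 55225

Mantel (1907): a triangle-free graph on n vertices has at most ⌊n^2/4⌋ edges, with equality for the complete bipartite graph K_{⌊n/2⌋, ⌈n/2⌉}. For n = 470: ⌊470^2/4⌋ = ⌊220900/4⌋ = 55225. The extremal graph is K_{235, 235}, which has 235·235 = 55225 edges.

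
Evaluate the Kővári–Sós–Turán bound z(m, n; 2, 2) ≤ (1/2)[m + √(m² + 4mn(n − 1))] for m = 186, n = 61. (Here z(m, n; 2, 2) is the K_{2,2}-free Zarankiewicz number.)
z(186, 61; 2, 2) ≤ (1/2)[186 + √(186² + 4·186·61·60)] = (1/2)[186 + √2757636] = 923.3066

Kővári–Sós–Turán: let r_1, ..., r_186 be the row sums and z = Σ r_i the total number of 1s. Each pair of columns can share at most one row with both entries 1 (else a 2×2 all-ones block appears), so Σ_i C(r_i, 2) ≤ C(61, 2) = 1830. By convexity Σ_i C(r_i, 2) ≥ 186·C(z/186, 2) = z(z − 186)/(2·186), giving z² − 186z − 186·61·60 ≤ 0 and hence z ≤ (1/2)[186 + √(34596 + 4·680760)] = (1/2)[186 + √2757636] ≈ (1/2)(186 + 1660.6131) = 923.3066.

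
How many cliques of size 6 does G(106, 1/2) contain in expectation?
E[# K_6] = C(106, 6) · (1/2)^C(6, 2) = 1705904746 / 2^15 = 852952373/16384 ≈ 52060.081360

For each 6-subset S of vertices (there are C(106, 6) = 1705904746 such S), let X_S = 1 if S induces a K_6 (all C(6, 2) = 15 edges present). Then P(X_S = 1) = (1/2)^15 = 1/32768. By linearity of expectation, E[# K_6] = C(106, 6) · (1/2)^15 = 1705904746 / 32768 = 852952373/16384 ≈ 52060.081360.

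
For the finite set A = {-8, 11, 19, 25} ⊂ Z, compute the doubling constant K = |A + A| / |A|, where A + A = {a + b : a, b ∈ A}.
K = |A + A| / |A| = 10/4 = 5/2

Enumerate A + A = {a + b : a, b ∈ A}. With |A| = 4, there are |A|^2 = 16 ordered sum pairs; collecting distinct values, A + A = {-16, 3, 11, 17, 22, 30, 36, 38, 44, 50}, so |A + A| = 10. Thus K = 10/4 = 5/2. For comparison, the minimum possible |A + A| over all 4-element sets is 2·4 − 1 = 7 (so min K = 7/4), attained only by arithmetic progressions.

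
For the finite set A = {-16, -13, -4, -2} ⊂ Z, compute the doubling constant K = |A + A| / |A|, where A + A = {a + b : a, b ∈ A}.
K = |A + A| / |A| = 10/4 = 5/2

Enumerate A + A = {a + b : a, b ∈ A}. With |A| = 4, there are |A|^2 = 16 ordered sum pairs; collecting distinct values, A + A = {-32, -29, -26, -20, -18, -17, -15, -8, -6, -4}, so |A + A| = 10. Thus K = 10/4 = 5/2. For comparison, the minimum possible |A + A| over all 4-element sets is 2·4 − 1 = 7 (so min K = 7/4), attained only by arithmetic progressions.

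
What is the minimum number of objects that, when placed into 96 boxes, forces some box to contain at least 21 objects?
n = (21 − 1)·96 + 1 = 1921

By the generalised pigeonhole principle, to guarantee some box contains ≥ r objects we need more than (r − 1) · k objects total. Threshold: n = (r − 1) · k + 1. With r = 21 and k = 96: n = 20 · 96 + 1 = 1920 + 1 = 1921. For n = 1920 = 20 · 96, we can put exactly 20 objects in every box, avoiding 21 in any single one — so 1921 is tight.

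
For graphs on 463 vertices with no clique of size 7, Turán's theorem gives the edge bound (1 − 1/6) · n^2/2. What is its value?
Turán density bound = (5/6) · 463^2/2 = 1071845/12 ≈ 89320.4167

Turán's theorem: ex(n, K_{r+1}) is achieved by the complete r-partite Turán graph T(n, r) with parts as balanced as possible, and is at most (1 − 1/r) · n^2/2. For r = 6, n = 463: the density bound is (5/6) · 214369/2 = 1071845/12 ≈ 89320.4167. The integer-valued extremum is e(T(463, 6)) = 89320, which is strictly less than the density bound 1071845/12 since 6 ∤ 463 (the parts of T(463, 6) cannot all be equal).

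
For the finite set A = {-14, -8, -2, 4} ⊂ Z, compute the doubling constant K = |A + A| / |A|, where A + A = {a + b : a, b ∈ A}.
K = |A + A| / |A| = 7/4

Enumerate A + A = {a + b : a, b ∈ A}. With |A| = 4, there are |A|^2 = 16 ordered sum pairs; collecting distinct values, A + A = {-28, -22, -16, -10, -4, 2, 8}, so |A + A| = 7. Thus K = 7/4. Here |A + A| = 2|A| − 1 = 7, the minimum possible — so K = 7/4 is minimal, which holds iff A is an arithmetic progression.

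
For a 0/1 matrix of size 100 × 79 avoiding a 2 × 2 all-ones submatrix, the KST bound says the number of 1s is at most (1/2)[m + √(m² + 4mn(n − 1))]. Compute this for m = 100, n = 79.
z(100, 79; 2, 2) ≤ (1/2)[100 + √(100² + 4·100·79·78)] = (1/2)[100 + √2474800] = 836.5749

Kővári–Sós–Turán: let r_1, ..., r_100 be the row sums and z = Σ r_i the total number of 1s. Each pair of columns can share at most one row with both entries 1 (else a 2×2 all-ones block appears), so Σ_i C(r_i, 2) ≤ C(79, 2) = 3081. By convexity Σ_i C(r_i, 2) ≥ 100·C(z/100, 2) = z(z − 100)/(2·100), giving z² − 100z − 100·79·78 ≤ 0 and hence z ≤ (1/2)[100 + √(10000 + 4·616200)] = (1/2)[100 + √2474800] ≈ (1/2)(100 + 1573.1497) = 836.5749.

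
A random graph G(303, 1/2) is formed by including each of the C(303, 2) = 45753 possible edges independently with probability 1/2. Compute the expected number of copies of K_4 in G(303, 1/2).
E[# K_4] = C(303, 4) · (1/2)^C(4, 2) = 344291325 / 2^6 = 5379551.953125

For each 4-subset S of vertices (there are C(303, 4) = 344291325 such S), let X_S = 1 if S induces a K_4 (all C(4, 2) = 6 edges present). Then P(X_S = 1) = (1/2)^6 = 1/64. By linearity of expectation, E[# K_4] = C(303, 4) · (1/2)^6 = 344291325 / 64 = 5379551.953125.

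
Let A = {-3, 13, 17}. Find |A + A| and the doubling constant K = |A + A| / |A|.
K = |A + A| / |A| = 6/3 = 2

Enumerate A + A = {a + b : a, b ∈ A}. With |A| = 3, there are |A|^2 = 9 ordered sum pairs; collecting distinct values, A + A = {-6, 10, 14, 26, 30, 34}, so |A + A| = 6. Thus K = 6/3 = 2. For comparison, the minimum possible |A + A| over all 3-element sets is 2·3 − 1 = 5 (so min K = 5/3), attained only by arithmetic progressions.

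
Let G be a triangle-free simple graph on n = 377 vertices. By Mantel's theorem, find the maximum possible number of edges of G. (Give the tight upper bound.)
ex(377, K_3) = ⌊377^2/4⌋ = 35532

Mantel (1907): a triangle-free graph on n vertices has at most ⌊n^2/4⌋ edges, with equality for the complete bipartite graph K_{⌊n/2⌋, ⌈n/2⌉}. For n = 377: ⌊377^2/4⌋ = ⌊142129/4⌋ = 35532. The extremal graph is K_{188, 189}, which has 188·189 = 35532 edges.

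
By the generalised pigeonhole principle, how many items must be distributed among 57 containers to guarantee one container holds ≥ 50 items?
n = (50 − 1)·57 + 1 = 2794

By the generalised pigeonhole principle, to guarantee some box contains ≥ r objects we need more than (r − 1) · k objects total. Threshold: n = (r − 1) · k + 1. With r = 50 and k = 57: n = 49 · 57 + 1 = 2793 + 1 = 2794. For n = 2793 = 49 · 57, we can put exactly 49 objects in every box, avoiding 50 in any single one — so 2794 is tight.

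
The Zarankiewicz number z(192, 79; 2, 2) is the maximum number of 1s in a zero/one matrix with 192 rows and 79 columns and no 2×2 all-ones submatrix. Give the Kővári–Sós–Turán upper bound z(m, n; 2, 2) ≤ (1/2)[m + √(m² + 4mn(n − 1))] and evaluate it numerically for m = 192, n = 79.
z(192, 79; 2, 2) ≤ (1/2)[192 + √(192² + 4·192·79·78)] = (1/2)[192 + √4769280] = 1187.9341

Kővári–Sós–Turán: let r_1, ..., r_192 be the row sums and z = Σ r_i the total number of 1s. Each pair of columns can share at most one row with both entries 1 (else a 2×2 all-ones block appears), so Σ_i C(r_i, 2) ≤ C(79, 2) = 3081. By convexity Σ_i C(r_i, 2) ≥ 192·C(z/192, 2) = z(z − 192)/(2·192), giving z² − 192z − 192·79·78 ≤ 0 and hence z ≤ (1/2)[192 + √(36864 + 4·1183104)] = (1/2)[192 + √4769280] ≈ (1/2)(192 + 2183.8681) = 1187.9341.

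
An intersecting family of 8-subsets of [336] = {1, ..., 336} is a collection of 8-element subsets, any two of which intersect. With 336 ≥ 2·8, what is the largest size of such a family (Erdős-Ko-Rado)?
max |F| = C(335, 7) = 88202498238195

Erdős-Ko-Rado (1961): when n ≥ 2k, max |F| = C(n−1, k−1). The bound is attained by the star {A : i ∈ A} for any fixed i ∈ [n]. Here C(336−1, 8−1) = C(335, 7) = 88202498238195.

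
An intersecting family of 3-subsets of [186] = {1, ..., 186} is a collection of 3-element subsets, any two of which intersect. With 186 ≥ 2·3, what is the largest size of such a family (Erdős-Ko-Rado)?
max |F| = C(185, 2) = 17020

Erdős-Ko-Rado (1961): when n ≥ 2k, max |F| = C(n−1, k−1). The bound is attained by the star {A : i ∈ A} for any fixed i ∈ [n]. Here C(186−1, 3−1) = C(185, 2) = 17020.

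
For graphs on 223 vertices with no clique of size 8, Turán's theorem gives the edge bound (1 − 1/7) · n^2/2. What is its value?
Turán density bound = (6/7) · 223^2/2 = 149187/7 ≈ 21312.4286

Turán's theorem: ex(n, K_{r+1}) is achieved by the complete r-partite Turán graph T(n, r) with parts as balanced as possible, and is at most (1 − 1/r) · n^2/2. For r = 7, n = 223: the density bound is (6/7) · 49729/2 = 149187/7 ≈ 21312.4286. The integer-valued extremum is e(T(223, 7)) = 21312, which is strictly less than the density bound 149187/7 since 7 ∤ 223 (the parts of T(223, 7) cannot all be equal).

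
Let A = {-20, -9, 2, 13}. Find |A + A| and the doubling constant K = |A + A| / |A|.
K = |A + A| / |A| = 7/4

Enumerate A + A = {a + b : a, b ∈ A}. With |A| = 4, there are |A|^2 = 16 ordered sum pairs; collecting distinct values, A + A = {-40, -29, -18, -7, 4, 15, 26}, so |A + A| = 7. Thus K = 7/4. Here |A + A| = 2|A| − 1 = 7, the minimum possible — so K = 7/4 is minimal, which holds iff A is an arithmetic progression.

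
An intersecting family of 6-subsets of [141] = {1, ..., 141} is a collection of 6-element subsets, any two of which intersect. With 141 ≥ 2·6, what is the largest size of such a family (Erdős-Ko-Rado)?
max |F| = C(140, 5) = 416965528

Erdős-Ko-Rado (1961): when n ≥ 2k, max |F| = C(n−1, k−1). The bound is attained by the star {A : i ∈ A} for any fixed i ∈ [n]. Here C(141−1, 6−1) = C(140, 5) = 416965528.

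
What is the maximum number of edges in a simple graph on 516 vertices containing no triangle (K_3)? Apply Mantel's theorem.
ex(516, K_3) = ⌊516^2/4⌋ = 66564

Mantel (1907): a triangle-free graph on n vertices has at most ⌊n^2/4⌋ edges, with equality for the complete bipartite graph K_{⌊n/2⌋, ⌈n/2⌉}. For n = 516: ⌊516^2/4⌋ = ⌊266256/4⌋ = 66564. The extremal graph is K_{258, 258}, which has 258·258 = 66564 edges.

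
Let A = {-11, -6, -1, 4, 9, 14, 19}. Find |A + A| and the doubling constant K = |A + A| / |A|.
K = |A + A| / |A| = 13/7

Enumerate A + A = {a + b : a, b ∈ A}. With |A| = 7, there are |A|^2 = 49 ordered sum pairs; collecting distinct values, A + A = {-22, -17, -12, -7, -2, 3, 8, 13, 18, 23, 28, 33, 38}, so |A + A| = 13. Thus K = 13/7. Here |A + A| = 2|A| − 1 = 13, the minimum possible — so K = 13/7 is minimal, which holds iff A is an arithmetic progression.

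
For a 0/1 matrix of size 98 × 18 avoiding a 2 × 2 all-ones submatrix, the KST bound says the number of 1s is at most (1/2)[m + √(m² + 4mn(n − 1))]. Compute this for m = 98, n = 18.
z(98, 18; 2, 2) ≤ (1/2)[98 + √(98² + 4·98·18·17)] = (1/2)[98 + √129556] = 228.9694

Kővári–Sós–Turán: let r_1, ..., r_98 be the row sums and z = Σ r_i the total number of 1s. Each pair of columns can share at most one row with both entries 1 (else a 2×2 all-ones block appears), so Σ_i C(r_i, 2) ≤ C(18, 2) = 153. By convexity Σ_i C(r_i, 2) ≥ 98·C(z/98, 2) = z(z − 98)/(2·98), giving z² − 98z − 98·18·17 ≤ 0 and hence z ≤ (1/2)[98 + √(9604 + 4·29988)] = (1/2)[98 + √129556] ≈ (1/2)(98 + 359.9389) = 228.9694.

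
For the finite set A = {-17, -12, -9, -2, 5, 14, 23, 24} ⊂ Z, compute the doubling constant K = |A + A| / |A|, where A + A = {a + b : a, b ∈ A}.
K = |A + A| / |A| = 33/8

Enumerate A + A = {a + b : a, b ∈ A}. With |A| = 8, there are |A|^2 = 64 ordered sum pairs; collecting distinct values, A + A = {-34, -29, -26, -24, -21, -19, -18, -14, -12, -11, -7, -4, -3, 2, 3, 5, 6, 7, 10, 11, 12, 14, 15, 19, 21, 22, 28, 29, 37, 38, 46, 47, 48}, so |A + A| = 33. Thus K = 33/8. For comparison, the minimum possible |A + A| over all 8-element sets is 2·8 − 1 = 15 (so min K = 15/8), attained only by arithmetic progressions.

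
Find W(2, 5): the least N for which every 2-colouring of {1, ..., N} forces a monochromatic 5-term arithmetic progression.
W(2, 5) = 178

This is a classical value, W(2, 5) = 178, established by combining an explicit 2-colouring of {1, ..., 177} with no monochromatic 5-AP (giving the lower bound W(2, 5) > 177) and a finite case analysis / exhaustive computer search showing every 2-colouring of {1, ..., 178} has such an AP.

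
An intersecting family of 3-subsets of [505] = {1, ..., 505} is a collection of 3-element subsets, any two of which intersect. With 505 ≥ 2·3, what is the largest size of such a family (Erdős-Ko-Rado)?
max |F| = C(504, 2) = 126756

Erdős-Ko-Rado (1961): when n ≥ 2k, max |F| = C(n−1, k−1). The bound is attained by the star {A : i ∈ A} for any fixed i ∈ [n]. Here C(505−1, 3−1) = C(504, 2) = 126756.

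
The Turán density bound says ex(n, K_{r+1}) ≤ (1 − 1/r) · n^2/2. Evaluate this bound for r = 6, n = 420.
Turán density bound = (5/6) · 420^2/2 = 73500

Turán's theorem: ex(n, K_{r+1}) is achieved by the complete r-partite Turán graph T(n, r) with parts as balanced as possible, and is at most (1 − 1/r) · n^2/2. For r = 6, n = 420: the density bound is (5/6) · 176400/2 = 73500. Since 6 ∣ 420, the Turán graph T(420, 6) has parts of equal size 70, and its edge count e(T(420, 6)) = 73500 attains the density bound exactly.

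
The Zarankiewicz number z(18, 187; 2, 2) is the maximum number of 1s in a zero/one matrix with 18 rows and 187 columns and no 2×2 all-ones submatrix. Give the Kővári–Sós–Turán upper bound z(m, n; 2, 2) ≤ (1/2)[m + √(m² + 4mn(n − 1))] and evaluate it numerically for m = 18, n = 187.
z(18, 187; 2, 2) ≤ (1/2)[18 + √(18² + 4·18·187·186)] = (1/2)[18 + √2504628] = 800.3008

Kővári–Sós–Turán: let r_1, ..., r_18 be the row sums and z = Σ r_i the total number of 1s. Each pair of columns can share at most one row with both entries 1 (else a 2×2 all-ones block appears), so Σ_i C(r_i, 2) ≤ C(187, 2) = 17391. By convexity Σ_i C(r_i, 2) ≥ 18·C(z/18, 2) = z(z − 18)/(2·18), giving z² − 18z − 18·187·186 ≤ 0 and hence z ≤ (1/2)[18 + √(324 + 4·626076)] = (1/2)[18 + √2504628] ≈ (1/2)(18 + 1582.6017) = 800.3008.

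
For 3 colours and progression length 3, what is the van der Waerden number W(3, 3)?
W(3, 3) = 27

This is a classical value, W(3, 3) = 27, established by combining an explicit 3-colouring of {1, ..., 26} with no monochromatic 3-AP (giving the lower bound W(3, 3) > 26) and a finite case analysis / exhaustive computer search showing every 3-colouring of {1, ..., 27} has such an AP.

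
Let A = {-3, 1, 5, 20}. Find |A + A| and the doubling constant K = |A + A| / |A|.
K = |A + A| / |A| = 9/4

Enumerate A + A = {a + b : a, b ∈ A}. With |A| = 4, there are |A|^2 = 16 ordered sum pairs; collecting distinct values, A + A = {-6, -2, 2, 6, 10, 17, 21, 25, 40}, so |A + A| = 9. Thus K = 9/4. For comparison, the minimum possible |A + A| over all 4-element sets is 2·4 − 1 = 7 (so min K = 7/4), attained only by arithmetic progressions.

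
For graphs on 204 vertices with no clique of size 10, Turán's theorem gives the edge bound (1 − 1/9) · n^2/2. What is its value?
Turán density bound = (8/9) · 204^2/2 = 18496

Turán's theorem: ex(n, K_{r+1}) is achieved by the complete r-partite Turán graph T(n, r) with parts as balanced as possible, and is at most (1 − 1/r) · n^2/2. For r = 9, n = 204: the density bound is (8/9) · 41616/2 = 18496. The integer-valued extremum is e(T(204, 9)) = 18495, which is strictly less than the density bound 18496 since 9 ∤ 204 (the parts of T(204, 9) cannot all be equal).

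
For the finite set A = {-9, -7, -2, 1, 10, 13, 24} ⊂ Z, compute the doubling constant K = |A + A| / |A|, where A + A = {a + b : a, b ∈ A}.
K = |A + A| / |A| = 27/7

Enumerate A + A = {a + b : a, b ∈ A}. With |A| = 7, there are |A|^2 = 49 ordered sum pairs; collecting distinct values, A + A = {-18, -16, -14, -11, -9, -8, -6, -4, -1, 1, 2, 3, 4, 6, 8, 11, 14, 15, 17, 20, 22, 23, 25, 26, 34, 37, 48}, so |A + A| = 27. Thus K = 27/7. For comparison, the minimum possible |A + A| over all 7-element sets is 2·7 − 1 = 13 (so min K = 13/7), attained only by arithmetic progressions.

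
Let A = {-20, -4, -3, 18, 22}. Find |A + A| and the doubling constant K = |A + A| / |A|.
K = |A + A| / |A| = 15/5 = 3

Enumerate A + A = {a + b : a, b ∈ A}. With |A| = 5, there are |A|^2 = 25 ordered sum pairs; collecting distinct values, A + A = {-40, -24, -23, -8, -7, -6, -2, 2, 14, 15, 18, 19, 36, 40, 44}, so |A + A| = 15. Thus K = 15/5 = 3. For comparison, the minimum possible |A + A| over all 5-element sets is 2·5 − 1 = 9 (so min K = 9/5), attained only by arithmetic progressions.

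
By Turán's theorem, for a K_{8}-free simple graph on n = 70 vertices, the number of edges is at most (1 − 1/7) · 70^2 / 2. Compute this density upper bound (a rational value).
Turán density bound = (6/7) · 70^2/2 = 2100

Turán's theorem: ex(n, K_{r+1}) is achieved by the complete r-partite Turán graph T(n, r) with parts as balanced as possible, and is at most (1 − 1/r) · n^2/2. For r = 7, n = 70: the density bound is (6/7) · 4900/2 = 2100. Since 7 ∣ 70, the Turán graph T(70, 7) has parts of equal size 10, and its edge count e(T(70, 7)) = 2100 attains the density bound exactly.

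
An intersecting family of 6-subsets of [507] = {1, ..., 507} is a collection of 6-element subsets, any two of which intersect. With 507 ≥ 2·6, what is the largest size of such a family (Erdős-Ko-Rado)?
max |F| = C(506, 5) = 270996004356

Erdős-Ko-Rado (1961): when n ≥ 2k, max |F| = C(n−1, k−1). The bound is attained by the star {A : i ∈ A} for any fixed i ∈ [n]. Here C(507−1, 6−1) = C(506, 5) = 270996004356.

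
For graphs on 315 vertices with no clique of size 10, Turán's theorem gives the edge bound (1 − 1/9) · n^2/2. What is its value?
Turán density bound = (8/9) · 315^2/2 = 44100

Turán's theorem: ex(n, K_{r+1}) is achieved by the complete r-partite Turán graph T(n, r) with parts as balanced as possible, and is at most (1 − 1/r) · n^2/2. For r = 9, n = 315: the density bound is (8/9) · 99225/2 = 44100. Since 9 ∣ 315, the Turán graph T(315, 9) has parts of equal size 35, and its edge count e(T(315, 9)) = 44100 attains the density bound exactly.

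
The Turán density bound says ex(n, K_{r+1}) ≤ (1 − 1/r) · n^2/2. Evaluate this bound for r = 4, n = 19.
Turán density bound = (3/4) · 19^2/2 = 1083/8 ≈ 135.375

Turán's theorem: ex(n, K_{r+1}) is achieved by the complete r-partite Turán graph T(n, r) with parts as balanced as possible, and is at most (1 − 1/r) · n^2/2. For r = 4, n = 19: the density bound is (3/4) · 361/2 = 1083/8 ≈ 135.375. The integer-valued extremum is e(T(19, 4)) = 135, which is strictly less than the density bound 1083/8 since 4 ∤ 19 (the parts of T(19, 4) cannot all be equal).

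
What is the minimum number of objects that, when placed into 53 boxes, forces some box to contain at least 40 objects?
n = (40 − 1)·53 + 1 = 2068

By the generalised pigeonhole principle, to guarantee some box contains ≥ r objects we need more than (r − 1) · k objects total. Threshold: n = (r − 1) · k + 1. With r = 40 and k = 53: n = 39 · 53 + 1 = 2067 + 1 = 2068. For n = 2067 = 39 · 53, we can put exactly 39 objects in every box, avoiding 40 in any single one — so 2068 is tight.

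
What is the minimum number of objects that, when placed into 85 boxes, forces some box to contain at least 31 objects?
n = (31 − 1)·85 + 1 = 2551

By the generalised pigeonhole principle, to guarantee some box contains ≥ r objects we need more than (r − 1) · k objects total. Threshold: n = (r − 1) · k + 1. With r = 31 and k = 85: n = 30 · 85 + 1 = 2550 + 1 = 2551. For n = 2550 = 30 · 85, we can put exactly 30 objects in every box, avoiding 31 in any single one — so 2551 is tight.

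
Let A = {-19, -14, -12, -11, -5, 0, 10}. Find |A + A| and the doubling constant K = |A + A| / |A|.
K = |A + A| / |A| = 26/7

Enumerate A + A = {a + b : a, b ∈ A}. With |A| = 7, there are |A|^2 = 49 ordered sum pairs; collecting distinct values, A + A = {-38, -33, -31, -30, -28, -26, -25, -24, -23, -22, -19, -17, -16, -14, -12, -11, -10, -9, -5, -4, -2, -1, 0, 5, 10, 20}, so |A + A| = 26. Thus K = 26/7. For comparison, the minimum possible |A + A| over all 7-element sets is 2·7 − 1 = 13 (so min K = 13/7), attained only by arithmetic progressions.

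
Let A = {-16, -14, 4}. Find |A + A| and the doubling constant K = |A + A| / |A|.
K = |A + A| / |A| = 6/3 = 2

Enumerate A + A = {a + b : a, b ∈ A}. With |A| = 3, there are |A|^2 = 9 ordered sum pairs; collecting distinct values, A + A = {-32, -30, -28, -12, -10, 8}, so |A + A| = 6. Thus K = 6/3 = 2. For comparison, the minimum possible |A + A| over all 3-element sets is 2·3 − 1 = 5 (so min K = 5/3), attained only by arithmetic progressions.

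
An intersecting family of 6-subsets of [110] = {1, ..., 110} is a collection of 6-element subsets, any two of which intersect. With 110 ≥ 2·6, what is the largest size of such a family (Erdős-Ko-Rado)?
max |F| = C(109, 5) = 116828271

The Erdős-Ko-Rado theorem states: for n ≥ 2k, an intersecting family of k-subsets of an n-element set has size at most C(n − 1, k − 1), with equality for 'star' families {A ⊆ [n] : |A| = k, i ∈ A} (fix an element i). For n = 110, k = 6: C(109, 5) = 116828271.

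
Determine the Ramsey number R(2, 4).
R(2, 4) = 4

R(2, k) = k for all k ≥ 2: in a 2-colouring of K_k, either some edge is red (a red K_2) or all edges are blue (a blue K_k). And K_{3} coloured all-blue has no blue K_4, so R(2, 4) > 3. Hence R(2, 4) = 4.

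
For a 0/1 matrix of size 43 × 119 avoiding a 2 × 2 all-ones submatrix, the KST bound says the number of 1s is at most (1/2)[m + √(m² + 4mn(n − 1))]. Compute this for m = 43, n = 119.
z(43, 119; 2, 2) ≤ (1/2)[43 + √(43² + 4·43·119·118)] = (1/2)[43 + √2417073] = 798.8469

Kővári–Sós–Turán: let r_1, ..., r_43 be the row sums and z = Σ r_i the total number of 1s. Each pair of columns can share at most one row with both entries 1 (else a 2×2 all-ones block appears), so Σ_i C(r_i, 2) ≤ C(119, 2) = 7021. By convexity Σ_i C(r_i, 2) ≥ 43·C(z/43, 2) = z(z − 43)/(2·43), giving z² − 43z − 43·119·118 ≤ 0 and hence z ≤ (1/2)[43 + √(1849 + 4·603806)] = (1/2)[43 + √2417073] ≈ (1/2)(43 + 1554.6939) = 798.8469.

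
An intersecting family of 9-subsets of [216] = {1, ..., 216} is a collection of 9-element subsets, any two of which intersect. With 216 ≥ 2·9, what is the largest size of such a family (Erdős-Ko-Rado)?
max |F| = C(215, 8) = 99256405915810

The Erdős-Ko-Rado theorem states: for n ≥ 2k, an intersecting family of k-subsets of an n-element set has size at most C(n − 1, k − 1), with equality for 'star' families {A ⊆ [n] : |A| = k, i ∈ A} (fix an element i). For n = 216, k = 9: C(215, 8) = 99256405915810.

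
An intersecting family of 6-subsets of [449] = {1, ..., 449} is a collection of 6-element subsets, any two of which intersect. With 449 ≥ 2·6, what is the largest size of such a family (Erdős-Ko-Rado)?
max |F| = C(448, 5) = 147055790784

The Erdős-Ko-Rado theorem states: for n ≥ 2k, an intersecting family of k-subsets of an n-element set has size at most C(n − 1, k − 1), with equality for 'star' families {A ⊆ [n] : |A| = k, i ∈ A} (fix an element i). For n = 449, k = 6: C(448, 5) = 147055790784.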